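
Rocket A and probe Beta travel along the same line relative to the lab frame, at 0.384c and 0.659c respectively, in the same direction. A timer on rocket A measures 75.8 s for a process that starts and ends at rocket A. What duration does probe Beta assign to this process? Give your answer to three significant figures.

The velocity of rocket A relative to probe Beta is (0.384 − 0.659)c / (1 − 0.384×0.659) = −0.36817c; relative speed 0.36817c.
At |u| = 0.36817c, γ = (1 − 0.135549)^(−1/2) = 1.0755.
The clock on rocket A records proper time, so probe Beta measures Δt = γΔτ = 1.0755 × 75.8 = 81.5 s.

81.5 s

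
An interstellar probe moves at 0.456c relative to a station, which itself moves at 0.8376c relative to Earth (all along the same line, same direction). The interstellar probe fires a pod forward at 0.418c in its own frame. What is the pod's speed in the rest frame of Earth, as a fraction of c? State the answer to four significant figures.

0.9733c

Compose velocities in two stages. Stage 1 (into S'): u₁ = (0.418+0.456)/(1+0.418×0.456) = 0.73408.
Stage 2 (into S): u = (0.73408+0.8376)/(1+0.73408×0.8376) = 0.97326, so the speed is 0.9733c.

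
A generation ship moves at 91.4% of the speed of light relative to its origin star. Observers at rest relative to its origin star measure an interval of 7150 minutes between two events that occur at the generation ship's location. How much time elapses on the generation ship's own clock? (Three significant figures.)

2900 minutes

γ = 1/√(1 − β²) = 1/√(1 − 0.835396) = 1/√0.164604 = 1/0.405714 = 2.4648.
The moving clock records proper time: Δτ = Δt/γ = 7150/2.4648 = 2900 minutes.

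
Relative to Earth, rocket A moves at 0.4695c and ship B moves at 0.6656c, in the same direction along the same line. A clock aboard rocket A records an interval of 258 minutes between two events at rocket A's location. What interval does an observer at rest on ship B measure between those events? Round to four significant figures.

269.2 minutes

The velocity of rocket A relative to ship B is (0.4695 − 0.6656)c / (1 − 0.4695×0.6656) = −0.28524c; relative speed 0.28524c.
At |u| = 0.28524c, γ = (1 − 0.0813619)^(−1/2) = 1.0433.
The clock on rocket A records proper time, so ship B measures Δt = γΔτ = 1.0433 × 258 = 269.2 minutes.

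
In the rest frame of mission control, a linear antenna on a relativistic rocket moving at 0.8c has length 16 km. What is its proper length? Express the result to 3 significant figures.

26.7 km

Lorentz factor: γ = (1 − 0.64)^(−1/2) = 1.6667.
Proper length: L₀ = γ·L = 1.6667 × 16 = 26.7 km.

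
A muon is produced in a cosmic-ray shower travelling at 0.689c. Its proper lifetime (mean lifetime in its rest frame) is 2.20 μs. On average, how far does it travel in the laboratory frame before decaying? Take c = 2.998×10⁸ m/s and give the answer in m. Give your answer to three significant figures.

627 m

With β = 0.689, γ = 1/√(1 − 0.689²) = 1/√0.525279 = 1.3798.
Lab-frame lifetime: Δt = γτ = 1.3798 × 2.20 μs = 3.0356 μs.
Distance: d = vΔt = 0.689 × 2.998×10⁸ m/s × 3.0356×10^-6 s = 627 m.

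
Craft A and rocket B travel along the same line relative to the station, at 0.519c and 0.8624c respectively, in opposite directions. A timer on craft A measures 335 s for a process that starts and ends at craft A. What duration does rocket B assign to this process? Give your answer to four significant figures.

1121 s

The velocity of craft A relative to rocket B is (0.519 + 0.8624)c / (1 + 0.519×0.8624) = 0.95428c; relative speed 0.95428c.
At |u| = 0.95428c, γ = (1 − 0.91065)^(−1/2) = 3.3454.
Craft A's interval is proper; time dilation gives Δt_B = γΔτ = 3.3454 × 335 s = 1121 s.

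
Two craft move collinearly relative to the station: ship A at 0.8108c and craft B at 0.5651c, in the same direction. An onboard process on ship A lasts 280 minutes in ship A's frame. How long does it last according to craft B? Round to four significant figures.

Transform ship A's velocity into craft B's frame: (0.8108 − 0.5651)/(1 − 0.8108·0.5651) = 0.2457/0.54181692, so the relative speed is 0.45347c.
γ for this relative speed: γ = 1/√(1 − 0.205635) = 1.122.
The clock on ship A records proper time, so craft B measures Δt = γΔτ = 1.122 × 280 = 314.2 minutes.

314.2 minutes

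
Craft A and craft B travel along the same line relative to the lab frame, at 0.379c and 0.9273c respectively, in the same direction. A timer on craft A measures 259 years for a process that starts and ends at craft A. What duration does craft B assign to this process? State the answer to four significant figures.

484.9 years

Transform craft A's velocity into craft B's frame: (0.379 − 0.9273)/(1 − 0.379·0.9273) = −0.5483/0.6485533, so the relative speed is 0.84542c.
At |u| = 0.84542c, γ = (1 − 0.714735)^(−1/2) = 1.8723.
The clock on craft A records proper time, so craft B measures Δt = γΔτ = 1.8723 × 259 = 484.9 years.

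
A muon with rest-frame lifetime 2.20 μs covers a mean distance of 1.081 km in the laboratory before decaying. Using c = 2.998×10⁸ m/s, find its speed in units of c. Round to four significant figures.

0.8537c

Let x = d/(cτ) = 1081 m / (2.998×10⁸ m/s × 2.200×10^-6 s) = 1.639. Since d = βγcτ, x = βγ = β/√(1−β²).
Solving: β² = x²/(1+x²) = 2.68632/3.68632 = 0.728727, so β = 0.8537.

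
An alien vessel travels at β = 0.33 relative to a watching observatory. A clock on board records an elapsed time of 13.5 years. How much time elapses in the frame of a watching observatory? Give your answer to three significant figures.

Lorentz factor: γ = (1 − 0.1089)^(−1/2) = 1.0593.
Time dilation: Δt = γ·Δτ = 1.0593 × 13.5 = 14.3 years.

14.3 years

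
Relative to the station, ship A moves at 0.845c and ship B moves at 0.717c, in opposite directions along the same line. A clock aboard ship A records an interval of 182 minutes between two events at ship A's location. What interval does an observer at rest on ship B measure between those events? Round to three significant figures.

784 minutes

Speed of ship A in ship B's frame: u = (v_A + v_B)/(1 + v_A v_B/c²) = (0.845 + 0.717)/(1 + 0.845×0.717) = 1.562/1.605865 = 0.97268; |u| = 0.97268c.
At |u| = 0.97268c, γ = (1 − 0.946106)^(−1/2) = 4.3075.
Ship A's interval is proper; time dilation gives Δt_B = γΔτ = 4.3075 × 182 minutes = 784 minutes.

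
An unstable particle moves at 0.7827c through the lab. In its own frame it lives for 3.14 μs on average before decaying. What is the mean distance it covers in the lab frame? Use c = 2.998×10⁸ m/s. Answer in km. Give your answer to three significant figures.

β² = 0.61261929, so γ = 1/√0.38738071 = 1.6067.
Lab-frame lifetime: Δt = γτ = 1.6067 × 3.14 μs = 5.045 μs.
Distance: d = vΔt = 0.7827 × 2.998×10⁸ m/s × 5.0450×10^-6 s = 1180 m = 1.18 km.

1.18 km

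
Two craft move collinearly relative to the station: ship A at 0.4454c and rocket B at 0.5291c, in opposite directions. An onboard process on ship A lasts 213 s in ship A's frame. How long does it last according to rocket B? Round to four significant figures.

346.4 s

Transform ship A's velocity into rocket B's frame: (0.4454 + 0.5291)/(1 + 0.4454·0.5291) = 0.9745/1.23566114, so the relative speed is 0.78865c.
At |u| = 0.78865c, γ = (1 − 0.621969)^(−1/2) = 1.6264.
Ship A's interval is proper; time dilation gives Δt_B = γΔτ = 1.6264 × 213 s = 346.4 s.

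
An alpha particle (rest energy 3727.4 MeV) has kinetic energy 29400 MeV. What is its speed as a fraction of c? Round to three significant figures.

γ = 1 + K/(mc²) = 1 + 29400/3727.4 = 8.8875.
β = √(1 − 1/γ²) = √(1 − 0.0126602) = √0.9873398 = 0.994.

0.994c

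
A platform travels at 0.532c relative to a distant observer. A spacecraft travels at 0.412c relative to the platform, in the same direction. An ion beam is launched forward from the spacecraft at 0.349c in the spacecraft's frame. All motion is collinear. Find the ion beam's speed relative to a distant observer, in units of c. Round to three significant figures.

First combine the ion beam and spacecraft (S''→S'): u₁ = (0.349 + 0.412)/(1 + 0.349×0.412) = 0.761/1.143788 = 0.66533.
Then combine with the platform (S'→S): u = (0.66533 + 0.532)/(1 + 0.66533×0.532) = 1.19733/1.35395556 = 0.88432.

0.884c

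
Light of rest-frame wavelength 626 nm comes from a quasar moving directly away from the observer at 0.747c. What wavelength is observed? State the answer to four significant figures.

Relativistic Doppler for wavelength: λ_obs = λ_src · √((1+β)/(1−β)).
With β = 0.747: factor = √(1.747/0.253) = 2.6278.
λ_obs = 626 × 2.6278 = 1645 nm.

1645 nm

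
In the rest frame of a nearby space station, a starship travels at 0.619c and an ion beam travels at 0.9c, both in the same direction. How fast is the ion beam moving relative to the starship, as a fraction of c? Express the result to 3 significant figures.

Transform to the starship's frame: u' = (u − v)/(1 − uv/c²).
u' = (0.9 − 0.619)/(1 − 0.9×0.619) = 0.281/0.4429 = 0.63445.
Speed in the starship's frame: 0.634c (in the same direction).

0.634c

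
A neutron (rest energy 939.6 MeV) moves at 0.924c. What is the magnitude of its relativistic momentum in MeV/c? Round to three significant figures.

Lorentz factor: γ = (1 − 0.853776)^(−1/2) = 2.6151.
Momentum: p = γβ·mc = 2.6151 × 0.924 × 939.6 MeV/c = 2270 MeV/c.

2270 MeV/c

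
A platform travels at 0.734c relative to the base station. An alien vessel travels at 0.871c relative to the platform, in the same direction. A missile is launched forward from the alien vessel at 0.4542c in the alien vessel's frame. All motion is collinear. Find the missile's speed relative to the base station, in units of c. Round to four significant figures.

First combine the missile and alien vessel (S''→S'): u₁ = (0.4542 + 0.871)/(1 + 0.4542×0.871) = 1.3252/1.3956082 = 0.94955.
Then combine with the platform (S'→S): u = (0.94955 + 0.734)/(1 + 0.94955×0.734) = 1.68355/1.6969697 = 0.99209.

0.9921c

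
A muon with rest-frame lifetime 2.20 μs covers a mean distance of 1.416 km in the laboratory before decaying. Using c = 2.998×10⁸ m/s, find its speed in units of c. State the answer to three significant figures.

0.906c

d = βγcτ ⇒ βγ = d/(cτ) = 1416 m / (659.56 m) = 2.1469.
β = (βγ)/√(1+(βγ)²) = 2.1469/√5.60918 = 0.906.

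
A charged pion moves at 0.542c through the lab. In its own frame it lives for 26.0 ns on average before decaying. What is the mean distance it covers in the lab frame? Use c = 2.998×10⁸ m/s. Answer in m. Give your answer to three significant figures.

With β = 0.542, γ = 1/√(1 − 0.542²) = 1/√0.706236 = 1.1899.
Lab-frame lifetime: Δt = γτ = 1.1899 × 26.0 ns = 30.937 ns.
Distance: d = vΔt = 0.542 × 2.998×10⁸ m/s × 3.0937×10^-8 s = 5.03 m.

5.03 m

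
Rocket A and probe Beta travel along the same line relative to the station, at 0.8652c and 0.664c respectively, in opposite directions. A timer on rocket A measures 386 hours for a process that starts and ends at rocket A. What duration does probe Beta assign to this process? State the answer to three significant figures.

Transform rocket A's velocity into probe Beta's frame: (0.8652 + 0.664)/(1 + 0.8652·0.664) = 1.5292/1.5744928, so the relative speed is 0.97123c.
At |u| = 0.97123c, γ = (1 − 0.943288)^(−1/2) = 4.1992.
The clock on rocket A records proper time, so probe Beta measures Δt = γΔτ = 4.1992 × 386 = 1620 hours.

1620 hours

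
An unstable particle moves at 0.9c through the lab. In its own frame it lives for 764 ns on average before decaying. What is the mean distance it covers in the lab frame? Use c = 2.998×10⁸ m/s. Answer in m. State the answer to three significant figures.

Lorentz factor: γ = (1 − 0.81)^(−1/2) = 2.2942.
Lab-frame lifetime: Δt = γτ = 2.2942 × 764 ns = 1752.8 ns.
Distance: d = vΔt = 0.9 × 2.998×10⁸ m/s × 1.7528×10^-6 s = 473 m.

473 m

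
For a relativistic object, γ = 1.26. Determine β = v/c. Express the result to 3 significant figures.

0.608

β = √(1 − 1/γ²) = √(1 − 1/1.5876) = √0.370118 = 0.608.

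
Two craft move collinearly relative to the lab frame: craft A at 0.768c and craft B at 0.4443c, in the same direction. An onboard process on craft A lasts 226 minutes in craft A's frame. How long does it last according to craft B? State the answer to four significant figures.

259.5 minutes

Speed of craft A in craft B's frame: u = (v_A − v_B)/(1 − v_A v_B/c²) = (0.768 − 0.4443)/(1 − 0.768×0.4443) = 0.3237/0.6587776 = 0.49136; |u| = 0.49136c.
At |u| = 0.49136c, γ = (1 − 0.241435)^(−1/2) = 1.1482.
The clock on craft A records proper time, so craft B measures Δt = γΔτ = 1.1482 × 226 = 259.5 minutes.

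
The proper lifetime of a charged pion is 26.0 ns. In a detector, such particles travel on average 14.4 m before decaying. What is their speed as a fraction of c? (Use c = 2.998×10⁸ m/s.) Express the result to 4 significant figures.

0.8794c

Let x = d/(cτ) = 14.40 m / (2.998×10⁸ m/s × 2.600×10^-8 s) = 1.8474. Since d = βγcτ, x = βγ = β/√(1−β²).
Solving: β² = x²/(1+x²) = 3.41289/4.41289 = 0.773391, so β = 0.8794.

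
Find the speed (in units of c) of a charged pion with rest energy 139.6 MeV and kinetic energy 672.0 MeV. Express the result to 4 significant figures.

0.9851c

γ = 1 + K/(mc²) = 1 + 672.0/139.6 = 5.8138.
β = √(1 − 1/γ²) = √(1 − 0.0295856) = √0.9704144 = 0.9851.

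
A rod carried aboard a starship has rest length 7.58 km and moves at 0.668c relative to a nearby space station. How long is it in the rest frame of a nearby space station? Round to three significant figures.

β² = 0.446224, so γ = 1/√0.553776 = 1.3438.
Length contraction: L = L₀/γ = 7.58/1.3438 = 5.64 km.

5.64 km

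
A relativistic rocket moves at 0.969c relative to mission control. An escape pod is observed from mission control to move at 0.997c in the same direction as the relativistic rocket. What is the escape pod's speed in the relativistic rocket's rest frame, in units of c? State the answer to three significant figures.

0.826c

Transform to the relativistic rocket's frame: u' = (u − v)/(1 − uv/c²).
u' = (0.997 − 0.969)/(1 − 0.997×0.969) = 0.028/0.033907 = 0.82579.
Speed in the relativistic rocket's frame: 0.826c (in the same direction).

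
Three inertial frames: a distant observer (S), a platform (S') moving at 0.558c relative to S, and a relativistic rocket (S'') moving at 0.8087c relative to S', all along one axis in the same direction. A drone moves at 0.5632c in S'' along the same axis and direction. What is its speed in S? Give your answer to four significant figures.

Apply u = (u'+v)/(1+u'v) twice. Drone in the platform frame: (0.5632+0.8087)/(1+0.5632·0.8087) = 1.3719/1.45545984 = 0.94259c.
That velocity, transformed to the rest frame of a distant observer: (0.94259+0.558)/(1+0.94259·0.558) = 1.50059/1.52596522 = 0.98337c.

0.9834c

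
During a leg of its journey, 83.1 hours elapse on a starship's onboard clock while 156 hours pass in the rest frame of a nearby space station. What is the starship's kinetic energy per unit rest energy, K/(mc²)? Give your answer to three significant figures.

0.877

γ = Δt/Δτ = 156/83.1 = 1.87726.
K/(mc²) = γ − 1 = 1.87726 − 1 = 0.877.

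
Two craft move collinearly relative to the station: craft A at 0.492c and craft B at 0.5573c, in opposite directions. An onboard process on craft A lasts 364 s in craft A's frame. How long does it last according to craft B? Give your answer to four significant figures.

Speed of craft A in craft B's frame: u = (v_A + v_B)/(1 + v_A v_B/c²) = (0.492 + 0.5573)/(1 + 0.492×0.5573) = 1.0493/1.2741916 = 0.8235; |u| = 0.8235c.
γ for this relative speed: γ = 1/√(1 − 0.678152) = 1.7627.
The clock on craft A records proper time, so craft B measures Δt = γΔτ = 1.7627 × 364 = 641.6 s.

641.6 s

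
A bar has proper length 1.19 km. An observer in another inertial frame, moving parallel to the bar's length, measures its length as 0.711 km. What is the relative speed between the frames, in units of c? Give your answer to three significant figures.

0.802c

Length contraction gives γ = L₀/L = 1.19/0.711 = 1.6737.
β = √(1 − 1/γ²) = √0.643019 = 0.802.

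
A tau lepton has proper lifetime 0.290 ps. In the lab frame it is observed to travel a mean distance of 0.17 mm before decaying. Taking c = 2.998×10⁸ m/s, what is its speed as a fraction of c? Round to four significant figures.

0.8903c

d = βγcτ ⇒ βγ = d/(cτ) = 1.700×10^-4 m / (8.6942×10^-5 m) = 1.9553.
β = (βγ)/√(1+(βγ)²) = 1.9553/√4.8232 = 0.8903.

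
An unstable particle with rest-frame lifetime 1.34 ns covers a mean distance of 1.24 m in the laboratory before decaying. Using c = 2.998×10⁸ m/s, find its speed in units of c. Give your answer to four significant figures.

Let x = d/(cτ) = 1.240 m / (2.998×10⁸ m/s × 1.340×10^-9 s) = 3.0866. Since d = βγcτ, x = βγ = β/√(1−β²).
Solving: β² = x²/(1+x²) = 9.5271/10.5271 = 0.905007, so β = 0.9513.

0.9513c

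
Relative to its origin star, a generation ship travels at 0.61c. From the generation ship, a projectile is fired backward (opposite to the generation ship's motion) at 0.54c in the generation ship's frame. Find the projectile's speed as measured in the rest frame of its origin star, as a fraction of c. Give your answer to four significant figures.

Relativistic velocity addition: u = (u' + v)/(1 + u'v/c²), with u' = −0.54c and v = 0.61c.
Numerator: −0.54 + 0.61 = 0.07. Denominator: 1 + (−0.54)(0.61) = 0.6706.
u = 0.07/0.6706 = 0.10438, so the speed is 0.1044c.

0.1044c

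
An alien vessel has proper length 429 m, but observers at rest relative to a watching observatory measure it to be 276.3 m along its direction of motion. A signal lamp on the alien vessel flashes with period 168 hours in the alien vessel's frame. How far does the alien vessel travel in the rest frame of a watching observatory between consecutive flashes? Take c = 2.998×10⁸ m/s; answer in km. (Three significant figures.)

2.15×10^11 km

From L = L₀/γ: γ = 429/276.3 = 1.55266.
β = √(1 − 1/γ²) = 0.76498. Lab-frame period = γτ = 1.55266×168 hours = 260.85 hours. Distance = βc × γτ = 0.76498 × 2.998×10⁸ m/s × 939060 s = 2.1536×10^14 m = 2.15×10^11 km.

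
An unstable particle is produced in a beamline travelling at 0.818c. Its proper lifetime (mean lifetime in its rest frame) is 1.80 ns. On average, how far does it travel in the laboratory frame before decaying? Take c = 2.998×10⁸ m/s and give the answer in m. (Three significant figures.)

With β = 0.818, γ = 1/√(1 − 0.818²) = 1/√0.330876 = 1.7385.
Lab-frame lifetime: Δt = γτ = 1.7385 × 1.80 ns = 3.1293 ns.
Distance: d = vΔt = 0.818 × 2.998×10⁸ m/s × 3.1293×10^-9 s = 0.767 m.

0.767 m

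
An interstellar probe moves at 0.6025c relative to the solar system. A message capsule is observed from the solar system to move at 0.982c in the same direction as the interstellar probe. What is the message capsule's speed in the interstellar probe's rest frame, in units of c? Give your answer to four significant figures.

0.9294c

Transform to the interstellar probe's frame: u' = (u − v)/(1 − uv/c²).
u' = (0.982 − 0.6025)/(1 − 0.982×0.6025) = 0.3795/0.408345 = 0.92936.
Speed in the interstellar probe's frame: 0.9294c (in the same direction).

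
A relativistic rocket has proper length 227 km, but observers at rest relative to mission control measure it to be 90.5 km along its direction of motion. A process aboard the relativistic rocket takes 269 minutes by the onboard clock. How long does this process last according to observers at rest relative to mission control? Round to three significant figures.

From L = L₀/γ: γ = 227/90.5 = 2.50829.
Δt = γΔτ = 2.50829 × 269 = 675 minutes.

675 minutes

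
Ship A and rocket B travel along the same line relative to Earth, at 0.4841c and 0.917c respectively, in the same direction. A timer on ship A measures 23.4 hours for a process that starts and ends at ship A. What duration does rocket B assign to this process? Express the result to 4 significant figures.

Speed of ship A in rocket B's frame: u = (v_A − v_B)/(1 − v_A v_B/c²) = (0.4841 − 0.917)/(1 − 0.4841×0.917) = −0.4329/0.5560803 = −0.77848; |u| = 0.77848c.
γ for this relative speed: γ = 1/√(1 − 0.606031) = 1.5932.
The clock on ship A records proper time, so rocket B measures Δt = γΔτ = 1.5932 × 23.4 = 37.28 hours.

37.28 hours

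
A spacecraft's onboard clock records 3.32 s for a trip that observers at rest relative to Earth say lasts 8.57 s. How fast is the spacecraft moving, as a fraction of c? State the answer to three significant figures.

γ = Δt/Δτ = 8.57/3.32 = 2.5813.
β = √(1 − 1/γ²) = √(1 − 0.15008) = √0.84992 = 0.922.

0.922c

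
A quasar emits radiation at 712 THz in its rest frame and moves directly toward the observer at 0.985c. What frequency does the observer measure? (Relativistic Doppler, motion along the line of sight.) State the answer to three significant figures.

Relativistic Doppler (source moving toward): f_obs = f_src · √((1+β)/(1−β)).
With β = 0.985: factor = √(1.985/0.015) = 11.504.
f_obs = 712 × 11.504 = 8190 THz.

8190 THz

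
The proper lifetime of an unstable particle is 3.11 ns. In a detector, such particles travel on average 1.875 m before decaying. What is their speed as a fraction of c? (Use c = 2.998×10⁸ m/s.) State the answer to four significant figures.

0.8954c

Let x = d/(cτ) = 1.875 m / (2.998×10⁸ m/s × 3.110×10^-9 s) = 2.011. Since d = βγcτ, x = βγ = β/√(1−β²).
Solving: β² = x²/(1+x²) = 4.04412/5.04412 = 0.801749, so β = 0.8954.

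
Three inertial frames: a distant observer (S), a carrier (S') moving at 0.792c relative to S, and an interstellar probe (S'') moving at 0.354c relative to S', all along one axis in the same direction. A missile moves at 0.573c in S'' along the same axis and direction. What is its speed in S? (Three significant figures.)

Compose velocities in two stages. Stage 1 (into S'): u₁ = (0.573+0.354)/(1+0.573×0.354) = 0.77067.
Stage 2 (into S): u = (0.77067+0.792)/(1+0.77067×0.792) = 0.97038, so the speed is 0.970c.

0.970c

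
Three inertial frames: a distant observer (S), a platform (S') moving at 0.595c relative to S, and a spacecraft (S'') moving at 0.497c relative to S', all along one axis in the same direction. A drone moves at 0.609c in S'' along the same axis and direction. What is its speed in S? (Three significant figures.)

0.959c

Compose velocities in two stages. Stage 1 (into S'): u₁ = (0.609+0.497)/(1+0.609×0.497) = 0.84902.
Stage 2 (into S): u = (0.84902+0.595)/(1+0.84902×0.595) = 0.95938, so the speed is 0.959c.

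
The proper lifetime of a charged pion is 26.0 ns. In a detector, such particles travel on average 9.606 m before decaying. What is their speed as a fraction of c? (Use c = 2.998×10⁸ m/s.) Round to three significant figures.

0.777c

Let x = d/(cτ) = 9.606 m / (2.998×10⁸ m/s × 2.600×10^-8 s) = 1.2324. Since d = βγcτ, x = βγ = β/√(1−β²).
Solving: β² = x²/(1+x²) = 1.51881/2.51881 = 0.602987, so β = 0.777.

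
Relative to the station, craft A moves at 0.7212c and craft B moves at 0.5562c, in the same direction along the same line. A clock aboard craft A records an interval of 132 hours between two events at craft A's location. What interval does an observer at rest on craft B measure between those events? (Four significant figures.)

137.3 hours

Transform craft A's velocity into craft B's frame: (0.7212 − 0.5562)/(1 − 0.7212·0.5562) = 0.165/0.59886856, so the relative speed is 0.27552c.
At |u| = 0.27552c, γ = (1 − 0.0759113)^(−1/2) = 1.0403.
Craft A's interval is proper; time dilation gives Δt_B = γΔτ = 1.0403 × 132 hours = 137.3 hours.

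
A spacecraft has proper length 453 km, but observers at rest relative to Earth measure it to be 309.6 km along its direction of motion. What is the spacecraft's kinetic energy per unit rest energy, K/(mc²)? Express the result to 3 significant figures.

0.463

Length contraction gives γ = L₀/L = 453/309.6 = 1.46318.
Since K = (γ−1)mc², K/(mc²) = 1.46318 − 1 = 0.463.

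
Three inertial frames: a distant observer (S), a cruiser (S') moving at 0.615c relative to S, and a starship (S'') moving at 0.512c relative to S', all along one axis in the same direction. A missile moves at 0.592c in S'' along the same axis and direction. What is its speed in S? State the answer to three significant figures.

0.961c

Compose velocities in two stages. Stage 1 (into S'): u₁ = (0.592+0.512)/(1+0.592×0.512) = 0.84721.
Stage 2 (into S): u = (0.84721+0.615)/(1+0.84721×0.615) = 0.96133, so the speed is 0.961c.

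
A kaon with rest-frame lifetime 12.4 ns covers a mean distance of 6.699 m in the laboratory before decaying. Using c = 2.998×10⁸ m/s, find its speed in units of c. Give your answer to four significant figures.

Lab distance = (lab lifetime)·v = γτ·βc, so βγ = d/(cτ) = 6.699/(2.998×10⁸ × 1.240×10^-8) = 1.802.
With βγ = 1.802: γ² = 1 + (βγ)² = 4.2472, and β = (βγ)/γ = 1.802/2.06087 = 0.8744.

0.8744c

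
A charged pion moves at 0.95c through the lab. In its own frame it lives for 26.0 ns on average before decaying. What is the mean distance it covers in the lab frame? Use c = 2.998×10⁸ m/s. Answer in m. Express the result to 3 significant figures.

With β = 0.95, γ = 1/√(1 − 0.95²) = 1/√0.0975 = 3.2026.
Lab-frame lifetime: Δt = γτ = 3.2026 × 26.0 ns = 83.268 ns.
Distance: d = vΔt = 0.95 × 2.998×10⁸ m/s × 8.3268×10^-8 s = 23.7 m.

23.7 m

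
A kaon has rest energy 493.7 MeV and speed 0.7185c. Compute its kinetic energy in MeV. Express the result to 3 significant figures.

216 MeV

γ = 1/√(1 − β²) = 1/√(1 − 0.51624225) = 1/√0.48375775 = 1/0.695527 = 1.43776.
Kinetic energy: K = (γ − 1)mc² = (1.43776 − 1) × 493.7 MeV = 0.43776 × 493.7 = 216 MeV.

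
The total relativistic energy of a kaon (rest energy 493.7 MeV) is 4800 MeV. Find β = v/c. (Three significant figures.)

0.995

γ = E/(mc²) = 4800/493.7 = 9.7225.
β = √(1 − 1/γ²) = √(1 − 0.010579) = √0.989421 = 0.995.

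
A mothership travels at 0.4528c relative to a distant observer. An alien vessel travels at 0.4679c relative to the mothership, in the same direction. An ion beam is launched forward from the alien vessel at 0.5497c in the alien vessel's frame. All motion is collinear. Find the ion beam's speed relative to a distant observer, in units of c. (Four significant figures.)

0.9237c

First combine the ion beam and alien vessel (S''→S'): u₁ = (0.5497 + 0.4679)/(1 + 0.5497×0.4679) = 1.0176/1.25720463 = 0.80941.
Then combine with the mothership (S'→S): u = (0.80941 + 0.4528)/(1 + 0.80941×0.4528) = 1.26221/1.366500848 = 0.92368.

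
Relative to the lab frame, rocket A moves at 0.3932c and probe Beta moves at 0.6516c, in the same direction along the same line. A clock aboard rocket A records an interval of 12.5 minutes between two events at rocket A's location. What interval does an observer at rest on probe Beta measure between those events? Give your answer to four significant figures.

The velocity of rocket A relative to probe Beta is (0.3932 − 0.6516)c / (1 − 0.3932×0.6516) = −0.34741c; relative speed 0.34741c.
γ for this relative speed: γ = 1/√(1 − 0.120694) = 1.0664.
The clock on rocket A records proper time, so probe Beta measures Δt = γΔτ = 1.0664 × 12.5 = 13.33 minutes.

13.33 minutes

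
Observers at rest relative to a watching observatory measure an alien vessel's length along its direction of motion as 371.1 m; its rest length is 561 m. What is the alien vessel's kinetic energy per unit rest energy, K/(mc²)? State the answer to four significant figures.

0.5117

γ = L₀/L = 561/371.1 = 1.51172.
Since K = (γ−1)mc², K/(mc²) = 1.51172 − 1 = 0.5117.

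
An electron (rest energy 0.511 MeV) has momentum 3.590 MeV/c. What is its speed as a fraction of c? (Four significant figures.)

0.9900c

pc/(mc²) = 3.590/0.511 = 7.0254 = βγ = β/√(1−β²).
So β² = x²/(1 + x²) with x = 7.0254: x² = 49.3562, β² = 49.3562/50.3562 = 0.980141, β = 0.9900.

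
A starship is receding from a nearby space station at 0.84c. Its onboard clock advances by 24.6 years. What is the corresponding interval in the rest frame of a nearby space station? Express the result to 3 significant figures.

γ = 1/√(1 − β²) = 1/√(1 − 0.7056) = 1/√0.2944 = 1/0.542586 = 1.843.
The onboard clock measures proper time, so the interval in the rest frame of a nearby space station is dilated: Δt = γ·Δτ = 1.843 × 24.6 years = 45.3 years.

45.3 years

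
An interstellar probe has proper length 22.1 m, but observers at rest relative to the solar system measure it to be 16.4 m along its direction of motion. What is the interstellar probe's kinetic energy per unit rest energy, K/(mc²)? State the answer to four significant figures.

0.3476

γ = L₀/L = 22.1/16.4 = 1.34756.
Since K = (γ−1)mc², K/(mc²) = 1.34756 − 1 = 0.3476.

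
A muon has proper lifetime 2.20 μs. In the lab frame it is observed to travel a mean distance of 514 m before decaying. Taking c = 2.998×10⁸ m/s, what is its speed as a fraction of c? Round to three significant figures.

d = βγcτ ⇒ βγ = d/(cτ) = 514.0 m / (659.56 m) = 0.77931.
β = (βγ)/√(1+(βγ)²) = 0.77931/√1.607324 = 0.615.

0.615c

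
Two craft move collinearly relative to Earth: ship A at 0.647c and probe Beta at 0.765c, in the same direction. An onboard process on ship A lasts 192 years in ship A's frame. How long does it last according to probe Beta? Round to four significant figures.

Transform ship A's velocity into probe Beta's frame: (0.647 − 0.765)/(1 − 0.647·0.765) = −0.118/0.505045, so the relative speed is 0.23364c.
γ for this relative speed: γ = 1/√(1 − 0.0545876) = 1.0285.
The clock on ship A records proper time, so probe Beta measures Δt = γΔτ = 1.0285 × 192 = 197.5 years.

197.5 years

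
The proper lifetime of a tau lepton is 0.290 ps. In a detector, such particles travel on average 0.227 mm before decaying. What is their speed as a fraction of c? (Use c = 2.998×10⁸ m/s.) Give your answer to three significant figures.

Let x = d/(cτ) = 2.270×10^-4 m / (2.998×10⁸ m/s × 2.900×10^-13 s) = 2.6109. Since d = βγcτ, x = βγ = β/√(1−β²).
Solving: β² = x²/(1+x²) = 6.8168/7.8168 = 0.87207, so β = 0.934.

0.934c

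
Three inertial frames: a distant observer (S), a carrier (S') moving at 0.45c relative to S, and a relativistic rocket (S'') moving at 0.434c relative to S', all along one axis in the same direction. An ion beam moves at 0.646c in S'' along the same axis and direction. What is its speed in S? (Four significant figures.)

0.9376c

Apply u = (u'+v)/(1+u'v) twice. Ion beam in the carrier frame: (0.646+0.434)/(1+0.646·0.434) = 1.08/1.280364 = 0.84351c.
That velocity, transformed to the rest frame of a distant observer: (0.84351+0.45)/(1+0.84351·0.45) = 1.29351/1.3795795 = 0.93761c.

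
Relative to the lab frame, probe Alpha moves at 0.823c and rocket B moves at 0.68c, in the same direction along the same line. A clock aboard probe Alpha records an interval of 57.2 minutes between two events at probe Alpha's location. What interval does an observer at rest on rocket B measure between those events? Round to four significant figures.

Speed of probe Alpha in rocket B's frame: u = (v_A − v_B)/(1 − v_A v_B/c²) = (0.823 − 0.68)/(1 − 0.823×0.68) = 0.143/0.44036 = 0.32473; |u| = 0.32473c.
At |u| = 0.32473c, γ = (1 − 0.10545)^(−1/2) = 1.0573.
Probe Alpha's interval is proper; time dilation gives Δt_B = γΔτ = 1.0573 × 57.2 minutes = 60.48 minutes.

60.48 minutes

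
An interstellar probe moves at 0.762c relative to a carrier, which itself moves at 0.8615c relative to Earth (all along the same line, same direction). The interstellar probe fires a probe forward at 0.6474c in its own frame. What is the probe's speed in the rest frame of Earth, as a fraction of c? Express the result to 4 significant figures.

0.9957c

Apply u = (u'+v)/(1+u'v) twice. Probe in the carrier frame: (0.6474+0.762)/(1+0.6474·0.762) = 1.4094/1.4933188 = 0.9438c.
That velocity, transformed to the rest frame of Earth: (0.9438+0.8615)/(1+0.9438·0.8615) = 1.8053/1.8130837 = 0.99571c.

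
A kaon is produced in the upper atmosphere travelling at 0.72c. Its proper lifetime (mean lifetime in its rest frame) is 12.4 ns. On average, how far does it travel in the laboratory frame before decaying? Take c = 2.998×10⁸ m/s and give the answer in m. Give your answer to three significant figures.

3.86 m

γ = 1/√(1 − β²) = 1/√(1 − 0.5184) = 1/√0.4816 = 1/0.693974 = 1.441.
Lab-frame lifetime: Δt = γτ = 1.441 × 12.4 ns = 17.868 ns.
Distance: d = vΔt = 0.72 × 2.998×10⁸ m/s × 1.7868×10^-8 s = 3.86 m.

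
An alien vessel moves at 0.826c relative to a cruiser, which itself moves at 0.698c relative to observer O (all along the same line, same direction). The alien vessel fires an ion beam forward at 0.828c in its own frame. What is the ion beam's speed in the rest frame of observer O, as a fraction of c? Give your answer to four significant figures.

First combine the ion beam and alien vessel (S''→S'): u₁ = (0.828 + 0.826)/(1 + 0.828×0.826) = 1.654/1.683928 = 0.98223.
Then combine with the cruiser (S'→S): u = (0.98223 + 0.698)/(1 + 0.98223×0.698) = 1.68023/1.68559654 = 0.99682.

0.9968c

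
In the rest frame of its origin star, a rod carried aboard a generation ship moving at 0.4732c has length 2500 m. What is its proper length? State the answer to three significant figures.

2840 m

β² = 0.22391824, so γ = 1/√0.77608176 = 1.1351.
Proper length: L₀ = γ·L = 1.1351 × 2500 = 2840 m.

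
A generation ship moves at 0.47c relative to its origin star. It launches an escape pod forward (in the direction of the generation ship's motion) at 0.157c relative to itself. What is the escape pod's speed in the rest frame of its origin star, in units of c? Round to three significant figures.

Relativistic velocity addition: u = (u' + v)/(1 + u'v/c²), with u' = 0.157c and v = 0.47c.
Numerator: 0.157 + 0.47 = 0.627. Denominator: 1 + (0.157)(0.47) = 1.07379.
u = 0.627/1.07379 = 0.58391, so the speed is 0.584c.

0.584c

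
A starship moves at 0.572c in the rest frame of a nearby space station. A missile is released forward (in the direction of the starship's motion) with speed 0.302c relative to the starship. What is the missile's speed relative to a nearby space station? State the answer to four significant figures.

In units of c, u = (u' + v)/(1 + u'v) with u' = 0.302 and v = 0.572.
Numerator: 0.302 + 0.572 = 0.874. Denominator: 1 + (0.302)(0.572) = 1.172744.
u = 0.874/1.172744 = 0.74526, so the speed is 0.7453c.

0.7453c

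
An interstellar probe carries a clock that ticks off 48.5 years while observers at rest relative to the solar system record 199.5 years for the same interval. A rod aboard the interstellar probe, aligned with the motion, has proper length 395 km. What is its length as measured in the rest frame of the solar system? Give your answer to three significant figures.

96.0 km

From Δt = γΔτ: γ = 199.5/48.5 = 4.1134.
The rod contracts by the same γ: 395 km / 4.1134 = 96.0 km.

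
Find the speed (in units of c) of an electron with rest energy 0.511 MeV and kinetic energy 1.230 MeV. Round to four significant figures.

0.9560c

K = (γ−1)mc², so γ = 1 + 1.230/0.511 = 3.407.
Then v/c = √(1 − γ⁻²) = √(1 − 0.0861501) = √0.9138499 = 0.9560.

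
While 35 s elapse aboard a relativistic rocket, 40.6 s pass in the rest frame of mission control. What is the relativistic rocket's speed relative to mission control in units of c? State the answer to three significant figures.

0.507c

γ = Δt/Δτ = 40.6/35 = 1.16.
β = √(1 − 1/γ²) = √(1 − 0.743163) = √0.256837 = 0.507.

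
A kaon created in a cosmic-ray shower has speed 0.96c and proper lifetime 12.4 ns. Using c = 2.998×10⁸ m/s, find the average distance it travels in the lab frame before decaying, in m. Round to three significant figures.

With β = 0.96, γ = 1/√(1 − 0.96²) = 1/√0.0784 = 3.5714.
Lab-frame lifetime: Δt = γτ = 3.5714 × 12.4 ns = 44.285 ns.
Distance: d = vΔt = 0.96 × 2.998×10⁸ m/s × 4.4285×10^-8 s = 12.7 m.

12.7 m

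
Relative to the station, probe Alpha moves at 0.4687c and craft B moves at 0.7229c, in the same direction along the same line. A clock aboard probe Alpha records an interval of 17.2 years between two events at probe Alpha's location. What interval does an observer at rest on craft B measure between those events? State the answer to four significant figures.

18.63 years

The velocity of probe Alpha relative to craft B is (0.4687 − 0.7229)c / (1 − 0.4687×0.7229) = −0.38447c; relative speed 0.38447c.
γ for this relative speed: γ = 1/√(1 − 0.147817) = 1.0833.
The clock on probe Alpha records proper time, so craft B measures Δt = γΔτ = 1.0833 × 17.2 = 18.63 years.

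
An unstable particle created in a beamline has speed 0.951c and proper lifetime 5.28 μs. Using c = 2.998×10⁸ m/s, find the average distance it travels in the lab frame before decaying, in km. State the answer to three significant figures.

γ = 1/√(1 − β²) = 1/√(1 − 0.904401) = 1/√0.095599 = 1/0.309191 = 3.2342.
Lab-frame lifetime: Δt = γτ = 3.2342 × 5.28 μs = 17.077 μs.
Distance: d = vΔt = 0.951 × 2.998×10⁸ m/s × 1.7077×10^-5 s = 4870 m = 4.87 km.

4.87 km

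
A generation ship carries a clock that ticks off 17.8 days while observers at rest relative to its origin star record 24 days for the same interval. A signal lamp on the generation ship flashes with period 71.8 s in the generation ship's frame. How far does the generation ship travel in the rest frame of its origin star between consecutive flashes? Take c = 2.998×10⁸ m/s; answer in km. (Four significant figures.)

γ = Δt/Δτ = 24/17.8 = 1.34831.
β = √(1 − 1/γ²) = 0.67077. Lab-frame period = γτ = 1.34831×71.8 s = 96.809 s. Distance = βc × γτ = 0.67077 × 2.998×10⁸ m/s × 96.809 s = 1.9468×10^10 m = 1.947×10^7 km.

1.947×10^7 km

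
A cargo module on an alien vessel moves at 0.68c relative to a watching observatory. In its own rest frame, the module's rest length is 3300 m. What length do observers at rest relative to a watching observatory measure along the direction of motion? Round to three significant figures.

Lorentz factor: γ = (1 − 0.4624)^(−1/2) = 1.3639.
Length contraction: L = L₀/γ = 3300/1.3639 = 2420 m.

2420 m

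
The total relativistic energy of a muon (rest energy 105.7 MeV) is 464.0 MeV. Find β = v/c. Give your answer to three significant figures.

0.974

Total energy E = γmc² gives γ = 464.0/105.7 = 4.3898.
Hence β = √(1 − 1/γ²) = √(1 − 0.0518932) = √0.9481068 = 0.974.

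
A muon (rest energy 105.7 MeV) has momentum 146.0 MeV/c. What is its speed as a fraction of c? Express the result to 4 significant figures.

βγ = pc/(mc²) = 146.0/105.7 = 1.3813.
Since γ² = 1 + (βγ)² = 2.90799, γ = √2.90799 = 1.70528, and β = (βγ)/γ = 1.3813/1.70528 = 0.8100.

0.8100c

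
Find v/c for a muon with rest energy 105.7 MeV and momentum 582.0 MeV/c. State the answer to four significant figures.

0.9839

βγ = pc/(mc²) = 582.0/105.7 = 5.5061.
Since γ² = 1 + (βγ)² = 31.3171, γ = √31.3171 = 5.59617, and β = (βγ)/γ = 5.5061/5.59617 = 0.9839.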